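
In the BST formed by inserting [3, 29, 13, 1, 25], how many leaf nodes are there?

Tree built from: [3, 29, 13, 1, 25]
Tree (level-order array): [3, 1, 29, None, None, 13, None, None, 25]
Rule: A leaf has 0 children.
Per-node child counts:
  node 3: 2 child(ren)
  node 1: 0 child(ren)
  node 29: 1 child(ren)
  node 13: 1 child(ren)
  node 25: 0 child(ren)
Matching nodes: [1, 25]
Count of leaf nodes: 2


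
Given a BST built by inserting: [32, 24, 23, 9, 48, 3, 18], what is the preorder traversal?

Tree insertion order: [32, 24, 23, 9, 48, 3, 18]
Tree (level-order array): [32, 24, 48, 23, None, None, None, 9, None, 3, 18]
Preorder traversal: [32, 24, 23, 9, 3, 18, 48]


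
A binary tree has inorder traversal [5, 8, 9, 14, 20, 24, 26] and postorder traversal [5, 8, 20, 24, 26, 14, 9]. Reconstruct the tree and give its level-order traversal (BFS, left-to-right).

Inorder:   [5, 8, 9, 14, 20, 24, 26]
Postorder: [5, 8, 20, 24, 26, 14, 9]
Algorithm: postorder visits root last, so walk postorder right-to-left;
each value is the root of the current inorder slice — split it at that
value, recurse on the right subtree first, then the left.
Recursive splits:
  root=9; inorder splits into left=[5, 8], right=[14, 20, 24, 26]
  root=14; inorder splits into left=[], right=[20, 24, 26]
  root=26; inorder splits into left=[20, 24], right=[]
  root=24; inorder splits into left=[20], right=[]
  root=20; inorder splits into left=[], right=[]
  root=8; inorder splits into left=[5], right=[]
  root=5; inorder splits into left=[], right=[]
Reconstructed level-order: [9, 8, 14, 5, 26, 24, 20]


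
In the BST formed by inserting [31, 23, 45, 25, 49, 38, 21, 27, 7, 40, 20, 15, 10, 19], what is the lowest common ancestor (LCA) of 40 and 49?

Tree insertion order: [31, 23, 45, 25, 49, 38, 21, 27, 7, 40, 20, 15, 10, 19]
Tree (level-order array): [31, 23, 45, 21, 25, 38, 49, 7, None, None, 27, None, 40, None, None, None, 20, None, None, None, None, 15, None, 10, 19]
In a BST, the LCA of p=40, q=49 is the first node v on the
root-to-leaf path with p <= v <= q (go left if both < v, right if both > v).
Walk from root:
  at 31: both 40 and 49 > 31, go right
  at 45: 40 <= 45 <= 49, this is the LCA
LCA = 45


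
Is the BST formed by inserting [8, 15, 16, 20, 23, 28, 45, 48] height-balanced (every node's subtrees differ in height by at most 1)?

Tree (level-order array): [8, None, 15, None, 16, None, 20, None, 23, None, 28, None, 45, None, 48]
Definition: a tree is height-balanced if, at every node, |h(left) - h(right)| <= 1 (empty subtree has height -1).
Bottom-up per-node check:
  node 48: h_left=-1, h_right=-1, diff=0 [OK], height=0
  node 45: h_left=-1, h_right=0, diff=1 [OK], height=1
  node 28: h_left=-1, h_right=1, diff=2 [FAIL (|-1-1|=2 > 1)], height=2
  node 23: h_left=-1, h_right=2, diff=3 [FAIL (|-1-2|=3 > 1)], height=3
  node 20: h_left=-1, h_right=3, diff=4 [FAIL (|-1-3|=4 > 1)], height=4
  node 16: h_left=-1, h_right=4, diff=5 [FAIL (|-1-4|=5 > 1)], height=5
  node 15: h_left=-1, h_right=5, diff=6 [FAIL (|-1-5|=6 > 1)], height=6
  node 8: h_left=-1, h_right=6, diff=7 [FAIL (|-1-6|=7 > 1)], height=7
Node 28 violates the condition: |-1 - 1| = 2 > 1.
Result: Not balanced


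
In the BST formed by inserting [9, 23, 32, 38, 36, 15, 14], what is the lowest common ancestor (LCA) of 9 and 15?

Tree insertion order: [9, 23, 32, 38, 36, 15, 14]
Tree (level-order array): [9, None, 23, 15, 32, 14, None, None, 38, None, None, 36]
In a BST, the LCA of p=9, q=15 is the first node v on the
root-to-leaf path with p <= v <= q (go left if both < v, right if both > v).
Walk from root:
  at 9: 9 <= 9 <= 15, this is the LCA
LCA = 9


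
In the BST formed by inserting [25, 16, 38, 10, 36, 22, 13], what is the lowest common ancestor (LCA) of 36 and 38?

Tree insertion order: [25, 16, 38, 10, 36, 22, 13]
Tree (level-order array): [25, 16, 38, 10, 22, 36, None, None, 13]
In a BST, the LCA of p=36, q=38 is the first node v on the
root-to-leaf path with p <= v <= q (go left if both < v, right if both > v).
Walk from root:
  at 25: both 36 and 38 > 25, go right
  at 38: 36 <= 38 <= 38, this is the LCA
LCA = 38


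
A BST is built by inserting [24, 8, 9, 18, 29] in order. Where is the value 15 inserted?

Starting tree (level order): [24, 8, 29, None, 9, None, None, None, 18]
Insertion path: 24 -> 8 -> 9 -> 18
Result: insert 15 as left child of 18
Final tree (level order): [24, 8, 29, None, 9, None, None, None, 18, 15]


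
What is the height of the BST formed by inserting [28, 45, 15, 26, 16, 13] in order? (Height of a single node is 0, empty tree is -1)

Insertion order: [28, 45, 15, 26, 16, 13]
Tree (level-order array): [28, 15, 45, 13, 26, None, None, None, None, 16]
Compute height bottom-up (empty subtree = -1):
  height(13) = 1 + max(-1, -1) = 0
  height(16) = 1 + max(-1, -1) = 0
  height(26) = 1 + max(0, -1) = 1
  height(15) = 1 + max(0, 1) = 2
  height(45) = 1 + max(-1, -1) = 0
  height(28) = 1 + max(2, 0) = 3
Height = 3


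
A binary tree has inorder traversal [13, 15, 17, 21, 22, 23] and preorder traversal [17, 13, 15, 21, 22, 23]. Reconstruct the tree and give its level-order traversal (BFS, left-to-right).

Inorder:  [13, 15, 17, 21, 22, 23]
Preorder: [17, 13, 15, 21, 22, 23]
Algorithm: preorder visits root first, so consume preorder in order;
for each root, split the current inorder slice at that value into
left-subtree inorder and right-subtree inorder, then recurse.
Recursive splits:
  root=17; inorder splits into left=[13, 15], right=[21, 22, 23]
  root=13; inorder splits into left=[], right=[15]
  root=15; inorder splits into left=[], right=[]
  root=21; inorder splits into left=[], right=[22, 23]
  root=22; inorder splits into left=[], right=[23]
  root=23; inorder splits into left=[], right=[]
Reconstructed level-order: [17, 13, 21, 15, 22, 23]


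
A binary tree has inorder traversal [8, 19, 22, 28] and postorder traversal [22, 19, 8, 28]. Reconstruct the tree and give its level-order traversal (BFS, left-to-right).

Inorder:   [8, 19, 22, 28]
Postorder: [22, 19, 8, 28]
Algorithm: postorder visits root last, so walk postorder right-to-left;
each value is the root of the current inorder slice — split it at that
value, recurse on the right subtree first, then the left.
Recursive splits:
  root=28; inorder splits into left=[8, 19, 22], right=[]
  root=8; inorder splits into left=[], right=[19, 22]
  root=19; inorder splits into left=[], right=[22]
  root=22; inorder splits into left=[], right=[]
Reconstructed level-order: [28, 8, 19, 22]


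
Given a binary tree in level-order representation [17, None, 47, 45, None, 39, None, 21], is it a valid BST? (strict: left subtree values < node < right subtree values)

Level-order array: [17, None, 47, 45, None, 39, None, 21]
Validate using subtree bounds (lo, hi): at each node, require lo < value < hi,
then recurse left with hi=value and right with lo=value.
Preorder trace (stopping at first violation):
  at node 17 with bounds (-inf, +inf): OK
  at node 47 with bounds (17, +inf): OK
  at node 45 with bounds (17, 47): OK
  at node 39 with bounds (17, 45): OK
  at node 21 with bounds (17, 39): OK
No violation found at any node.
Result: Valid BST


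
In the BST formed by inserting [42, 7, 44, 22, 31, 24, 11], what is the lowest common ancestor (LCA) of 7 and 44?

Tree insertion order: [42, 7, 44, 22, 31, 24, 11]
Tree (level-order array): [42, 7, 44, None, 22, None, None, 11, 31, None, None, 24]
In a BST, the LCA of p=7, q=44 is the first node v on the
root-to-leaf path with p <= v <= q (go left if both < v, right if both > v).
Walk from root:
  at 42: 7 <= 42 <= 44, this is the LCA
LCA = 42


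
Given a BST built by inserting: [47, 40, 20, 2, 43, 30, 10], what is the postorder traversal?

Tree insertion order: [47, 40, 20, 2, 43, 30, 10]
Tree (level-order array): [47, 40, None, 20, 43, 2, 30, None, None, None, 10]
Postorder traversal: [10, 2, 30, 20, 43, 40, 47]


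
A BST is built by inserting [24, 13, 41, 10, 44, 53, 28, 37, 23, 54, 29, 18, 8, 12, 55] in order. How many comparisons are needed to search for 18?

Search path for 18: 24 -> 13 -> 23 -> 18
Found: True
Comparisons: 4


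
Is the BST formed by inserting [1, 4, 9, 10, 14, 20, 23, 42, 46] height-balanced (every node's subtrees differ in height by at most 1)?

Tree (level-order array): [1, None, 4, None, 9, None, 10, None, 14, None, 20, None, 23, None, 42, None, 46]
Definition: a tree is height-balanced if, at every node, |h(left) - h(right)| <= 1 (empty subtree has height -1).
Bottom-up per-node check:
  node 46: h_left=-1, h_right=-1, diff=0 [OK], height=0
  node 42: h_left=-1, h_right=0, diff=1 [OK], height=1
  node 23: h_left=-1, h_right=1, diff=2 [FAIL (|-1-1|=2 > 1)], height=2
  node 20: h_left=-1, h_right=2, diff=3 [FAIL (|-1-2|=3 > 1)], height=3
  node 14: h_left=-1, h_right=3, diff=4 [FAIL (|-1-3|=4 > 1)], height=4
  node 10: h_left=-1, h_right=4, diff=5 [FAIL (|-1-4|=5 > 1)], height=5
  node 9: h_left=-1, h_right=5, diff=6 [FAIL (|-1-5|=6 > 1)], height=6
  node 4: h_left=-1, h_right=6, diff=7 [FAIL (|-1-6|=7 > 1)], height=7
  node 1: h_left=-1, h_right=7, diff=8 [FAIL (|-1-7|=8 > 1)], height=8
Node 23 violates the condition: |-1 - 1| = 2 > 1.
Result: Not balanced


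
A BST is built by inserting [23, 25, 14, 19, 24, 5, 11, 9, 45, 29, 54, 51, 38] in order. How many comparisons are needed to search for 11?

Search path for 11: 23 -> 14 -> 5 -> 11
Found: True
Comparisons: 4


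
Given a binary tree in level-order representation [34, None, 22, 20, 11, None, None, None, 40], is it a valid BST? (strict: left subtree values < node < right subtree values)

Level-order array: [34, None, 22, 20, 11, None, None, None, 40]
Validate using subtree bounds (lo, hi): at each node, require lo < value < hi,
then recurse left with hi=value and right with lo=value.
Preorder trace (stopping at first violation):
  at node 34 with bounds (-inf, +inf): OK
  at node 22 with bounds (34, +inf): VIOLATION
Node 22 violates its bound: not (34 < 22 < +inf).
Result: Not a valid BST


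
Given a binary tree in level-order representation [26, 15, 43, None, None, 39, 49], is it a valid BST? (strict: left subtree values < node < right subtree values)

Level-order array: [26, 15, 43, None, None, 39, 49]
Validate using subtree bounds (lo, hi): at each node, require lo < value < hi,
then recurse left with hi=value and right with lo=value.
Preorder trace (stopping at first violation):
  at node 26 with bounds (-inf, +inf): OK
  at node 15 with bounds (-inf, 26): OK
  at node 43 with bounds (26, +inf): OK
  at node 39 with bounds (26, 43): OK
  at node 49 with bounds (43, +inf): OK
No violation found at any node.
Result: Valid BST


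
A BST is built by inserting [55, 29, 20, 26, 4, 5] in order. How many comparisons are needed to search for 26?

Search path for 26: 55 -> 29 -> 20 -> 26
Found: True
Comparisons: 4


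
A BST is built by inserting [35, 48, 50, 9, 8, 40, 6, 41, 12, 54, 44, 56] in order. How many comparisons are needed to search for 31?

Search path for 31: 35 -> 9 -> 12
Found: False
Comparisons: 3


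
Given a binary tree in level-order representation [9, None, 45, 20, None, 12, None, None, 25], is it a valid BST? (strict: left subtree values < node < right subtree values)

Level-order array: [9, None, 45, 20, None, 12, None, None, 25]
Validate using subtree bounds (lo, hi): at each node, require lo < value < hi,
then recurse left with hi=value and right with lo=value.
Preorder trace (stopping at first violation):
  at node 9 with bounds (-inf, +inf): OK
  at node 45 with bounds (9, +inf): OK
  at node 20 with bounds (9, 45): OK
  at node 12 with bounds (9, 20): OK
  at node 25 with bounds (12, 20): VIOLATION
Node 25 violates its bound: not (12 < 25 < 20).
Result: Not a valid BST


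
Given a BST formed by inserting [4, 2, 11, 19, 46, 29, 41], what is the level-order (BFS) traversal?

Tree insertion order: [4, 2, 11, 19, 46, 29, 41]
Tree (level-order array): [4, 2, 11, None, None, None, 19, None, 46, 29, None, None, 41]
BFS from the root, enqueuing left then right child of each popped node:
  queue [4] -> pop 4, enqueue [2, 11], visited so far: [4]
  queue [2, 11] -> pop 2, enqueue [none], visited so far: [4, 2]
  queue [11] -> pop 11, enqueue [19], visited so far: [4, 2, 11]
  queue [19] -> pop 19, enqueue [46], visited so far: [4, 2, 11, 19]
  queue [46] -> pop 46, enqueue [29], visited so far: [4, 2, 11, 19, 46]
  queue [29] -> pop 29, enqueue [41], visited so far: [4, 2, 11, 19, 46, 29]
  queue [41] -> pop 41, enqueue [none], visited so far: [4, 2, 11, 19, 46, 29, 41]
Result: [4, 2, 11, 19, 46, 29, 41]


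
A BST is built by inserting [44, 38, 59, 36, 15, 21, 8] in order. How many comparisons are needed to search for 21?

Search path for 21: 44 -> 38 -> 36 -> 15 -> 21
Found: True
Comparisons: 5


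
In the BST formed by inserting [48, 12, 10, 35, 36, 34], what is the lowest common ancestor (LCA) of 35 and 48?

Tree insertion order: [48, 12, 10, 35, 36, 34]
Tree (level-order array): [48, 12, None, 10, 35, None, None, 34, 36]
In a BST, the LCA of p=35, q=48 is the first node v on the
root-to-leaf path with p <= v <= q (go left if both < v, right if both > v).
Walk from root:
  at 48: 35 <= 48 <= 48, this is the LCA
LCA = 48


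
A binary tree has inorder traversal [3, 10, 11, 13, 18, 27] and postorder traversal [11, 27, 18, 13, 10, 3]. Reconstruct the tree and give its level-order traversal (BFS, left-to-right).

Inorder:   [3, 10, 11, 13, 18, 27]
Postorder: [11, 27, 18, 13, 10, 3]
Algorithm: postorder visits root last, so walk postorder right-to-left;
each value is the root of the current inorder slice — split it at that
value, recurse on the right subtree first, then the left.
Recursive splits:
  root=3; inorder splits into left=[], right=[10, 11, 13, 18, 27]
  root=10; inorder splits into left=[], right=[11, 13, 18, 27]
  root=13; inorder splits into left=[11], right=[18, 27]
  root=18; inorder splits into left=[], right=[27]
  root=27; inorder splits into left=[], right=[]
  root=11; inorder splits into left=[], right=[]
Reconstructed level-order: [3, 10, 13, 11, 18, 27]


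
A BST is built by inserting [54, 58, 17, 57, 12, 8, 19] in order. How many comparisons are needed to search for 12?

Search path for 12: 54 -> 17 -> 12
Found: True
Comparisons: 3


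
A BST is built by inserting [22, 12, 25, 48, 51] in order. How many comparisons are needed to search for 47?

Search path for 47: 22 -> 25 -> 48
Found: False
Comparisons: 3


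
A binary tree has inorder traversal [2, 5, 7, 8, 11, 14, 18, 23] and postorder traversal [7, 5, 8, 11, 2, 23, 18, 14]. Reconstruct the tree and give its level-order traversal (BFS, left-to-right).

Inorder:   [2, 5, 7, 8, 11, 14, 18, 23]
Postorder: [7, 5, 8, 11, 2, 23, 18, 14]
Algorithm: postorder visits root last, so walk postorder right-to-left;
each value is the root of the current inorder slice — split it at that
value, recurse on the right subtree first, then the left.
Recursive splits:
  root=14; inorder splits into left=[2, 5, 7, 8, 11], right=[18, 23]
  root=18; inorder splits into left=[], right=[23]
  root=23; inorder splits into left=[], right=[]
  root=2; inorder splits into left=[], right=[5, 7, 8, 11]
  root=11; inorder splits into left=[5, 7, 8], right=[]
  root=8; inorder splits into left=[5, 7], right=[]
  root=5; inorder splits into left=[], right=[7]
  root=7; inorder splits into left=[], right=[]
Reconstructed level-order: [14, 2, 18, 11, 23, 8, 5, 7]


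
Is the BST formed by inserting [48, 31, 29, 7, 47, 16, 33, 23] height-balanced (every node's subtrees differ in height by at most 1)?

Tree (level-order array): [48, 31, None, 29, 47, 7, None, 33, None, None, 16, None, None, None, 23]
Definition: a tree is height-balanced if, at every node, |h(left) - h(right)| <= 1 (empty subtree has height -1).
Bottom-up per-node check:
  node 23: h_left=-1, h_right=-1, diff=0 [OK], height=0
  node 16: h_left=-1, h_right=0, diff=1 [OK], height=1
  node 7: h_left=-1, h_right=1, diff=2 [FAIL (|-1-1|=2 > 1)], height=2
  node 29: h_left=2, h_right=-1, diff=3 [FAIL (|2--1|=3 > 1)], height=3
  node 33: h_left=-1, h_right=-1, diff=0 [OK], height=0
  node 47: h_left=0, h_right=-1, diff=1 [OK], height=1
  node 31: h_left=3, h_right=1, diff=2 [FAIL (|3-1|=2 > 1)], height=4
  node 48: h_left=4, h_right=-1, diff=5 [FAIL (|4--1|=5 > 1)], height=5
Node 7 violates the condition: |-1 - 1| = 2 > 1.
Result: Not balanced


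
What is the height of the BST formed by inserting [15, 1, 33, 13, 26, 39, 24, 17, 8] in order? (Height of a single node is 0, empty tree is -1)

Insertion order: [15, 1, 33, 13, 26, 39, 24, 17, 8]
Tree (level-order array): [15, 1, 33, None, 13, 26, 39, 8, None, 24, None, None, None, None, None, 17]
Compute height bottom-up (empty subtree = -1):
  height(8) = 1 + max(-1, -1) = 0
  height(13) = 1 + max(0, -1) = 1
  height(1) = 1 + max(-1, 1) = 2
  height(17) = 1 + max(-1, -1) = 0
  height(24) = 1 + max(0, -1) = 1
  height(26) = 1 + max(1, -1) = 2
  height(39) = 1 + max(-1, -1) = 0
  height(33) = 1 + max(2, 0) = 3
  height(15) = 1 + max(2, 3) = 4
Height = 4


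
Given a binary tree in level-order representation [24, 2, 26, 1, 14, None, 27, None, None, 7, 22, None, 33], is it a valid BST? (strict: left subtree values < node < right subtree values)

Level-order array: [24, 2, 26, 1, 14, None, 27, None, None, 7, 22, None, 33]
Validate using subtree bounds (lo, hi): at each node, require lo < value < hi,
then recurse left with hi=value and right with lo=value.
Preorder trace (stopping at first violation):
  at node 24 with bounds (-inf, +inf): OK
  at node 2 with bounds (-inf, 24): OK
  at node 1 with bounds (-inf, 2): OK
  at node 14 with bounds (2, 24): OK
  at node 7 with bounds (2, 14): OK
  at node 22 with bounds (14, 24): OK
  at node 26 with bounds (24, +inf): OK
  at node 27 with bounds (26, +inf): OK
  at node 33 with bounds (27, +inf): OK
No violation found at any node.
Result: Valid BST


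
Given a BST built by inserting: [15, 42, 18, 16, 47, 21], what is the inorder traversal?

Tree insertion order: [15, 42, 18, 16, 47, 21]
Tree (level-order array): [15, None, 42, 18, 47, 16, 21]
Inorder traversal: [15, 16, 18, 21, 42, 47]


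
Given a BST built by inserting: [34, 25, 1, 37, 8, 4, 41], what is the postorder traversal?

Tree insertion order: [34, 25, 1, 37, 8, 4, 41]
Tree (level-order array): [34, 25, 37, 1, None, None, 41, None, 8, None, None, 4]
Postorder traversal: [4, 8, 1, 25, 41, 37, 34]


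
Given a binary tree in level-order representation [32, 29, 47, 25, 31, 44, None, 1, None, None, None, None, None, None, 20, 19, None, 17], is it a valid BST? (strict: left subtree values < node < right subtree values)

Level-order array: [32, 29, 47, 25, 31, 44, None, 1, None, None, None, None, None, None, 20, 19, None, 17]
Validate using subtree bounds (lo, hi): at each node, require lo < value < hi,
then recurse left with hi=value and right with lo=value.
Preorder trace (stopping at first violation):
  at node 32 with bounds (-inf, +inf): OK
  at node 29 with bounds (-inf, 32): OK
  at node 25 with bounds (-inf, 29): OK
  at node 1 with bounds (-inf, 25): OK
  at node 20 with bounds (1, 25): OK
  at node 19 with bounds (1, 20): OK
  at node 17 with bounds (1, 19): OK
  at node 31 with bounds (29, 32): OK
  at node 47 with bounds (32, +inf): OK
  at node 44 with bounds (32, 47): OK
No violation found at any node.
Result: Valid BST


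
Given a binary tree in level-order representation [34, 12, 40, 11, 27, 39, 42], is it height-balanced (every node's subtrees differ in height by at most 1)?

Tree (level-order array): [34, 12, 40, 11, 27, 39, 42]
Definition: a tree is height-balanced if, at every node, |h(left) - h(right)| <= 1 (empty subtree has height -1).
Bottom-up per-node check:
  node 11: h_left=-1, h_right=-1, diff=0 [OK], height=0
  node 27: h_left=-1, h_right=-1, diff=0 [OK], height=0
  node 12: h_left=0, h_right=0, diff=0 [OK], height=1
  node 39: h_left=-1, h_right=-1, diff=0 [OK], height=0
  node 42: h_left=-1, h_right=-1, diff=0 [OK], height=0
  node 40: h_left=0, h_right=0, diff=0 [OK], height=1
  node 34: h_left=1, h_right=1, diff=0 [OK], height=2
All nodes satisfy the balance condition.
Result: Balanced


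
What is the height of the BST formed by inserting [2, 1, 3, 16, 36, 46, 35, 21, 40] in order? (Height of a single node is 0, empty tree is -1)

Insertion order: [2, 1, 3, 16, 36, 46, 35, 21, 40]
Tree (level-order array): [2, 1, 3, None, None, None, 16, None, 36, 35, 46, 21, None, 40]
Compute height bottom-up (empty subtree = -1):
  height(1) = 1 + max(-1, -1) = 0
  height(21) = 1 + max(-1, -1) = 0
  height(35) = 1 + max(0, -1) = 1
  height(40) = 1 + max(-1, -1) = 0
  height(46) = 1 + max(0, -1) = 1
  height(36) = 1 + max(1, 1) = 2
  height(16) = 1 + max(-1, 2) = 3
  height(3) = 1 + max(-1, 3) = 4
  height(2) = 1 + max(0, 4) = 5
Height = 5


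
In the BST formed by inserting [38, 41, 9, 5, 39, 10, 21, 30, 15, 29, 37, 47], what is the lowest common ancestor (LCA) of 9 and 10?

Tree insertion order: [38, 41, 9, 5, 39, 10, 21, 30, 15, 29, 37, 47]
Tree (level-order array): [38, 9, 41, 5, 10, 39, 47, None, None, None, 21, None, None, None, None, 15, 30, None, None, 29, 37]
In a BST, the LCA of p=9, q=10 is the first node v on the
root-to-leaf path with p <= v <= q (go left if both < v, right if both > v).
Walk from root:
  at 38: both 9 and 10 < 38, go left
  at 9: 9 <= 9 <= 10, this is the LCA
LCA = 9


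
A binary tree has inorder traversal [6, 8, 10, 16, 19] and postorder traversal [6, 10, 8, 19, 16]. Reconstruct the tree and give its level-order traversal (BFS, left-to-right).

Inorder:   [6, 8, 10, 16, 19]
Postorder: [6, 10, 8, 19, 16]
Algorithm: postorder visits root last, so walk postorder right-to-left;
each value is the root of the current inorder slice — split it at that
value, recurse on the right subtree first, then the left.
Recursive splits:
  root=16; inorder splits into left=[6, 8, 10], right=[19]
  root=19; inorder splits into left=[], right=[]
  root=8; inorder splits into left=[6], right=[10]
  root=10; inorder splits into left=[], right=[]
  root=6; inorder splits into left=[], right=[]
Reconstructed level-order: [16, 8, 19, 6, 10]


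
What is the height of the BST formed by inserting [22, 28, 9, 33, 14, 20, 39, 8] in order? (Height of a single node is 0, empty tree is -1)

Insertion order: [22, 28, 9, 33, 14, 20, 39, 8]
Tree (level-order array): [22, 9, 28, 8, 14, None, 33, None, None, None, 20, None, 39]
Compute height bottom-up (empty subtree = -1):
  height(8) = 1 + max(-1, -1) = 0
  height(20) = 1 + max(-1, -1) = 0
  height(14) = 1 + max(-1, 0) = 1
  height(9) = 1 + max(0, 1) = 2
  height(39) = 1 + max(-1, -1) = 0
  height(33) = 1 + max(-1, 0) = 1
  height(28) = 1 + max(-1, 1) = 2
  height(22) = 1 + max(2, 2) = 3
Height = 3


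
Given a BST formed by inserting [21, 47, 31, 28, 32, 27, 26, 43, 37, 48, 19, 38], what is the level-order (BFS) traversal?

Tree insertion order: [21, 47, 31, 28, 32, 27, 26, 43, 37, 48, 19, 38]
Tree (level-order array): [21, 19, 47, None, None, 31, 48, 28, 32, None, None, 27, None, None, 43, 26, None, 37, None, None, None, None, 38]
BFS from the root, enqueuing left then right child of each popped node:
  queue [21] -> pop 21, enqueue [19, 47], visited so far: [21]
  queue [19, 47] -> pop 19, enqueue [none], visited so far: [21, 19]
  queue [47] -> pop 47, enqueue [31, 48], visited so far: [21, 19, 47]
  queue [31, 48] -> pop 31, enqueue [28, 32], visited so far: [21, 19, 47, 31]
  queue [48, 28, 32] -> pop 48, enqueue [none], visited so far: [21, 19, 47, 31, 48]
  queue [28, 32] -> pop 28, enqueue [27], visited so far: [21, 19, 47, 31, 48, 28]
  queue [32, 27] -> pop 32, enqueue [43], visited so far: [21, 19, 47, 31, 48, 28, 32]
  queue [27, 43] -> pop 27, enqueue [26], visited so far: [21, 19, 47, 31, 48, 28, 32, 27]
  queue [43, 26] -> pop 43, enqueue [37], visited so far: [21, 19, 47, 31, 48, 28, 32, 27, 43]
  queue [26, 37] -> pop 26, enqueue [none], visited so far: [21, 19, 47, 31, 48, 28, 32, 27, 43, 26]
  queue [37] -> pop 37, enqueue [38], visited so far: [21, 19, 47, 31, 48, 28, 32, 27, 43, 26, 37]
  queue [38] -> pop 38, enqueue [none], visited so far: [21, 19, 47, 31, 48, 28, 32, 27, 43, 26, 37, 38]
Result: [21, 19, 47, 31, 48, 28, 32, 27, 43, 26, 37, 38]


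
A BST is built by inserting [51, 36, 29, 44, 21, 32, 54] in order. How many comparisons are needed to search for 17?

Search path for 17: 51 -> 36 -> 29 -> 21
Found: False
Comparisons: 4


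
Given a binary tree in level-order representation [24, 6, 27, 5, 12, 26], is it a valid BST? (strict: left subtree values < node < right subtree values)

Level-order array: [24, 6, 27, 5, 12, 26]
Validate using subtree bounds (lo, hi): at each node, require lo < value < hi,
then recurse left with hi=value and right with lo=value.
Preorder trace (stopping at first violation):
  at node 24 with bounds (-inf, +inf): OK
  at node 6 with bounds (-inf, 24): OK
  at node 5 with bounds (-inf, 6): OK
  at node 12 with bounds (6, 24): OK
  at node 27 with bounds (24, +inf): OK
  at node 26 with bounds (24, 27): OK
No violation found at any node.
Result: Valid BST


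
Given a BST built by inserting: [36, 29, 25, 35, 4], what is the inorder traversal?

Tree insertion order: [36, 29, 25, 35, 4]
Tree (level-order array): [36, 29, None, 25, 35, 4]
Inorder traversal: [4, 25, 29, 35, 36]


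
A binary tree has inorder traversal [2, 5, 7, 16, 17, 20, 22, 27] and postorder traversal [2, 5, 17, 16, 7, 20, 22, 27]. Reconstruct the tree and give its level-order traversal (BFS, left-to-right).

Inorder:   [2, 5, 7, 16, 17, 20, 22, 27]
Postorder: [2, 5, 17, 16, 7, 20, 22, 27]
Algorithm: postorder visits root last, so walk postorder right-to-left;
each value is the root of the current inorder slice — split it at that
value, recurse on the right subtree first, then the left.
Recursive splits:
  root=27; inorder splits into left=[2, 5, 7, 16, 17, 20, 22], right=[]
  root=22; inorder splits into left=[2, 5, 7, 16, 17, 20], right=[]
  root=20; inorder splits into left=[2, 5, 7, 16, 17], right=[]
  root=7; inorder splits into left=[2, 5], right=[16, 17]
  root=16; inorder splits into left=[], right=[17]
  root=17; inorder splits into left=[], right=[]
  root=5; inorder splits into left=[2], right=[]
  root=2; inorder splits into left=[], right=[]
Reconstructed level-order: [27, 22, 20, 7, 5, 16, 2, 17]


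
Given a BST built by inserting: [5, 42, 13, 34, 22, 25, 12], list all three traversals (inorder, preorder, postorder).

Tree insertion order: [5, 42, 13, 34, 22, 25, 12]
Tree (level-order array): [5, None, 42, 13, None, 12, 34, None, None, 22, None, None, 25]
Inorder (L, root, R): [5, 12, 13, 22, 25, 34, 42]
Preorder (root, L, R): [5, 42, 13, 12, 34, 22, 25]
Postorder (L, R, root): [12, 25, 22, 34, 13, 42, 5]


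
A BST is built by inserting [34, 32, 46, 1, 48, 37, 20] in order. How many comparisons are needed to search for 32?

Search path for 32: 34 -> 32
Found: True
Comparisons: 2


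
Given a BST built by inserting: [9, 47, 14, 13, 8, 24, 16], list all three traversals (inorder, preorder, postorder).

Tree insertion order: [9, 47, 14, 13, 8, 24, 16]
Tree (level-order array): [9, 8, 47, None, None, 14, None, 13, 24, None, None, 16]
Inorder (L, root, R): [8, 9, 13, 14, 16, 24, 47]
Preorder (root, L, R): [9, 8, 47, 14, 13, 24, 16]
Postorder (L, R, root): [8, 13, 16, 24, 14, 47, 9]


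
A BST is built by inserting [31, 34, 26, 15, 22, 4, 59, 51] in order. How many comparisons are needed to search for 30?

Search path for 30: 31 -> 26
Found: False
Comparisons: 2


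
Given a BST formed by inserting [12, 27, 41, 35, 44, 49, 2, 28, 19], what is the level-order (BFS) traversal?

Tree insertion order: [12, 27, 41, 35, 44, 49, 2, 28, 19]
Tree (level-order array): [12, 2, 27, None, None, 19, 41, None, None, 35, 44, 28, None, None, 49]
BFS from the root, enqueuing left then right child of each popped node:
  queue [12] -> pop 12, enqueue [2, 27], visited so far: [12]
  queue [2, 27] -> pop 2, enqueue [none], visited so far: [12, 2]
  queue [27] -> pop 27, enqueue [19, 41], visited so far: [12, 2, 27]
  queue [19, 41] -> pop 19, enqueue [none], visited so far: [12, 2, 27, 19]
  queue [41] -> pop 41, enqueue [35, 44], visited so far: [12, 2, 27, 19, 41]
  queue [35, 44] -> pop 35, enqueue [28], visited so far: [12, 2, 27, 19, 41, 35]
  queue [44, 28] -> pop 44, enqueue [49], visited so far: [12, 2, 27, 19, 41, 35, 44]
  queue [28, 49] -> pop 28, enqueue [none], visited so far: [12, 2, 27, 19, 41, 35, 44, 28]
  queue [49] -> pop 49, enqueue [none], visited so far: [12, 2, 27, 19, 41, 35, 44, 28, 49]
Result: [12, 2, 27, 19, 41, 35, 44, 28, 49]


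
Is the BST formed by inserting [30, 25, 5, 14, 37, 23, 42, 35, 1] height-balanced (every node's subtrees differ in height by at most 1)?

Tree (level-order array): [30, 25, 37, 5, None, 35, 42, 1, 14, None, None, None, None, None, None, None, 23]
Definition: a tree is height-balanced if, at every node, |h(left) - h(right)| <= 1 (empty subtree has height -1).
Bottom-up per-node check:
  node 1: h_left=-1, h_right=-1, diff=0 [OK], height=0
  node 23: h_left=-1, h_right=-1, diff=0 [OK], height=0
  node 14: h_left=-1, h_right=0, diff=1 [OK], height=1
  node 5: h_left=0, h_right=1, diff=1 [OK], height=2
  node 25: h_left=2, h_right=-1, diff=3 [FAIL (|2--1|=3 > 1)], height=3
  node 35: h_left=-1, h_right=-1, diff=0 [OK], height=0
  node 42: h_left=-1, h_right=-1, diff=0 [OK], height=0
  node 37: h_left=0, h_right=0, diff=0 [OK], height=1
  node 30: h_left=3, h_right=1, diff=2 [FAIL (|3-1|=2 > 1)], height=4
Node 25 violates the condition: |2 - -1| = 3 > 1.
Result: Not balanced


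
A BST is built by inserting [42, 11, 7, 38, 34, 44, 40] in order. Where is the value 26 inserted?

Starting tree (level order): [42, 11, 44, 7, 38, None, None, None, None, 34, 40]
Insertion path: 42 -> 11 -> 38 -> 34
Result: insert 26 as left child of 34
Final tree (level order): [42, 11, 44, 7, 38, None, None, None, None, 34, 40, 26]


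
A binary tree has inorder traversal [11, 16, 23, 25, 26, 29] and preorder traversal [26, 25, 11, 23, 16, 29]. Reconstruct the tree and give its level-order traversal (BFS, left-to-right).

Inorder:  [11, 16, 23, 25, 26, 29]
Preorder: [26, 25, 11, 23, 16, 29]
Algorithm: preorder visits root first, so consume preorder in order;
for each root, split the current inorder slice at that value into
left-subtree inorder and right-subtree inorder, then recurse.
Recursive splits:
  root=26; inorder splits into left=[11, 16, 23, 25], right=[29]
  root=25; inorder splits into left=[11, 16, 23], right=[]
  root=11; inorder splits into left=[], right=[16, 23]
  root=23; inorder splits into left=[16], right=[]
  root=16; inorder splits into left=[], right=[]
  root=29; inorder splits into left=[], right=[]
Reconstructed level-order: [26, 25, 29, 11, 23, 16]


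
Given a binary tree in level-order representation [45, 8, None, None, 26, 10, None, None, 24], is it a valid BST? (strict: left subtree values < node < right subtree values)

Level-order array: [45, 8, None, None, 26, 10, None, None, 24]
Validate using subtree bounds (lo, hi): at each node, require lo < value < hi,
then recurse left with hi=value and right with lo=value.
Preorder trace (stopping at first violation):
  at node 45 with bounds (-inf, +inf): OK
  at node 8 with bounds (-inf, 45): OK
  at node 26 with bounds (8, 45): OK
  at node 10 with bounds (8, 26): OK
  at node 24 with bounds (10, 26): OK
No violation found at any node.
Result: Valid BST


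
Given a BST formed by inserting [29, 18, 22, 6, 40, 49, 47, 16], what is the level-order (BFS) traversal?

Tree insertion order: [29, 18, 22, 6, 40, 49, 47, 16]
Tree (level-order array): [29, 18, 40, 6, 22, None, 49, None, 16, None, None, 47]
BFS from the root, enqueuing left then right child of each popped node:
  queue [29] -> pop 29, enqueue [18, 40], visited so far: [29]
  queue [18, 40] -> pop 18, enqueue [6, 22], visited so far: [29, 18]
  queue [40, 6, 22] -> pop 40, enqueue [49], visited so far: [29, 18, 40]
  queue [6, 22, 49] -> pop 6, enqueue [16], visited so far: [29, 18, 40, 6]
  queue [22, 49, 16] -> pop 22, enqueue [none], visited so far: [29, 18, 40, 6, 22]
  queue [49, 16] -> pop 49, enqueue [47], visited so far: [29, 18, 40, 6, 22, 49]
  queue [16, 47] -> pop 16, enqueue [none], visited so far: [29, 18, 40, 6, 22, 49, 16]
  queue [47] -> pop 47, enqueue [none], visited so far: [29, 18, 40, 6, 22, 49, 16, 47]
Result: [29, 18, 40, 6, 22, 49, 16, 47]


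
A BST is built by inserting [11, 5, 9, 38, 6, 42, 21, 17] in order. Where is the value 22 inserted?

Starting tree (level order): [11, 5, 38, None, 9, 21, 42, 6, None, 17]
Insertion path: 11 -> 38 -> 21
Result: insert 22 as right child of 21
Final tree (level order): [11, 5, 38, None, 9, 21, 42, 6, None, 17, 22]


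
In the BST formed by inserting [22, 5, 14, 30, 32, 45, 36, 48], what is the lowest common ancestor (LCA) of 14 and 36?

Tree insertion order: [22, 5, 14, 30, 32, 45, 36, 48]
Tree (level-order array): [22, 5, 30, None, 14, None, 32, None, None, None, 45, 36, 48]
In a BST, the LCA of p=14, q=36 is the first node v on the
root-to-leaf path with p <= v <= q (go left if both < v, right if both > v).
Walk from root:
  at 22: 14 <= 22 <= 36, this is the LCA
LCA = 22


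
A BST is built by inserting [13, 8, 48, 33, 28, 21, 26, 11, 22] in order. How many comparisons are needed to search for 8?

Search path for 8: 13 -> 8
Found: True
Comparisons: 2


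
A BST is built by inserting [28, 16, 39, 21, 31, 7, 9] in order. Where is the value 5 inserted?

Starting tree (level order): [28, 16, 39, 7, 21, 31, None, None, 9]
Insertion path: 28 -> 16 -> 7
Result: insert 5 as left child of 7
Final tree (level order): [28, 16, 39, 7, 21, 31, None, 5, 9]


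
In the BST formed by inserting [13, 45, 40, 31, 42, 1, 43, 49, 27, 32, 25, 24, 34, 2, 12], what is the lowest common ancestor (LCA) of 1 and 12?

Tree insertion order: [13, 45, 40, 31, 42, 1, 43, 49, 27, 32, 25, 24, 34, 2, 12]
Tree (level-order array): [13, 1, 45, None, 2, 40, 49, None, 12, 31, 42, None, None, None, None, 27, 32, None, 43, 25, None, None, 34, None, None, 24]
In a BST, the LCA of p=1, q=12 is the first node v on the
root-to-leaf path with p <= v <= q (go left if both < v, right if both > v).
Walk from root:
  at 13: both 1 and 12 < 13, go left
  at 1: 1 <= 1 <= 12, this is the LCA
LCA = 1


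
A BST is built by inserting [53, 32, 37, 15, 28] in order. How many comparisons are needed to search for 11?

Search path for 11: 53 -> 32 -> 15
Found: False
Comparisons: 3


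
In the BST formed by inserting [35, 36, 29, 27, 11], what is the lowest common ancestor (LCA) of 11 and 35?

Tree insertion order: [35, 36, 29, 27, 11]
Tree (level-order array): [35, 29, 36, 27, None, None, None, 11]
In a BST, the LCA of p=11, q=35 is the first node v on the
root-to-leaf path with p <= v <= q (go left if both < v, right if both > v).
Walk from root:
  at 35: 11 <= 35 <= 35, this is the LCA
LCA = 35


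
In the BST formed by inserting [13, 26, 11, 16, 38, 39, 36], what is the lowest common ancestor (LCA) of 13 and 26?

Tree insertion order: [13, 26, 11, 16, 38, 39, 36]
Tree (level-order array): [13, 11, 26, None, None, 16, 38, None, None, 36, 39]
In a BST, the LCA of p=13, q=26 is the first node v on the
root-to-leaf path with p <= v <= q (go left if both < v, right if both > v).
Walk from root:
  at 13: 13 <= 13 <= 26, this is the LCA
LCA = 13


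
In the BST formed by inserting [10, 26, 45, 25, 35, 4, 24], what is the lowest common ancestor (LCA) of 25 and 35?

Tree insertion order: [10, 26, 45, 25, 35, 4, 24]
Tree (level-order array): [10, 4, 26, None, None, 25, 45, 24, None, 35]
In a BST, the LCA of p=25, q=35 is the first node v on the
root-to-leaf path with p <= v <= q (go left if both < v, right if both > v).
Walk from root:
  at 10: both 25 and 35 > 10, go right
  at 26: 25 <= 26 <= 35, this is the LCA
LCA = 26


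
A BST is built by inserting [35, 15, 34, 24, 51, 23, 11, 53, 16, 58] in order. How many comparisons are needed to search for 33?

Search path for 33: 35 -> 15 -> 34 -> 24
Found: False
Comparisons: 4


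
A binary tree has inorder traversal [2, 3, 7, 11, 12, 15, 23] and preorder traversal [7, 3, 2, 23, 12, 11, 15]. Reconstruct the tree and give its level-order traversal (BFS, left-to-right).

Inorder:  [2, 3, 7, 11, 12, 15, 23]
Preorder: [7, 3, 2, 23, 12, 11, 15]
Algorithm: preorder visits root first, so consume preorder in order;
for each root, split the current inorder slice at that value into
left-subtree inorder and right-subtree inorder, then recurse.
Recursive splits:
  root=7; inorder splits into left=[2, 3], right=[11, 12, 15, 23]
  root=3; inorder splits into left=[2], right=[]
  root=2; inorder splits into left=[], right=[]
  root=23; inorder splits into left=[11, 12, 15], right=[]
  root=12; inorder splits into left=[11], right=[15]
  root=11; inorder splits into left=[], right=[]
  root=15; inorder splits into left=[], right=[]
Reconstructed level-order: [7, 3, 23, 2, 12, 11, 15]


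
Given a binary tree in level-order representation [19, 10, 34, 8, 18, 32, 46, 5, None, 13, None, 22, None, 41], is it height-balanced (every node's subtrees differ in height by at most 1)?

Tree (level-order array): [19, 10, 34, 8, 18, 32, 46, 5, None, 13, None, 22, None, 41]
Definition: a tree is height-balanced if, at every node, |h(left) - h(right)| <= 1 (empty subtree has height -1).
Bottom-up per-node check:
  node 5: h_left=-1, h_right=-1, diff=0 [OK], height=0
  node 8: h_left=0, h_right=-1, diff=1 [OK], height=1
  node 13: h_left=-1, h_right=-1, diff=0 [OK], height=0
  node 18: h_left=0, h_right=-1, diff=1 [OK], height=1
  node 10: h_left=1, h_right=1, diff=0 [OK], height=2
  node 22: h_left=-1, h_right=-1, diff=0 [OK], height=0
  node 32: h_left=0, h_right=-1, diff=1 [OK], height=1
  node 41: h_left=-1, h_right=-1, diff=0 [OK], height=0
  node 46: h_left=0, h_right=-1, diff=1 [OK], height=1
  node 34: h_left=1, h_right=1, diff=0 [OK], height=2
  node 19: h_left=2, h_right=2, diff=0 [OK], height=3
All nodes satisfy the balance condition.
Result: Balanced


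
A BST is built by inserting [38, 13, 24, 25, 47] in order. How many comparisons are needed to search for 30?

Search path for 30: 38 -> 13 -> 24 -> 25
Found: False
Comparisons: 4


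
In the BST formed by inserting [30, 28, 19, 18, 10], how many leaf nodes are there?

Tree built from: [30, 28, 19, 18, 10]
Tree (level-order array): [30, 28, None, 19, None, 18, None, 10]
Rule: A leaf has 0 children.
Per-node child counts:
  node 30: 1 child(ren)
  node 28: 1 child(ren)
  node 19: 1 child(ren)
  node 18: 1 child(ren)
  node 10: 0 child(ren)
Matching nodes: [10]
Count of leaf nodes: 1


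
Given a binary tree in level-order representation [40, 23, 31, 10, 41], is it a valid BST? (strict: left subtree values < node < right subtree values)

Level-order array: [40, 23, 31, 10, 41]
Validate using subtree bounds (lo, hi): at each node, require lo < value < hi,
then recurse left with hi=value and right with lo=value.
Preorder trace (stopping at first violation):
  at node 40 with bounds (-inf, +inf): OK
  at node 23 with bounds (-inf, 40): OK
  at node 10 with bounds (-inf, 23): OK
  at node 41 with bounds (23, 40): VIOLATION
Node 41 violates its bound: not (23 < 41 < 40).
Result: Not a valid BST


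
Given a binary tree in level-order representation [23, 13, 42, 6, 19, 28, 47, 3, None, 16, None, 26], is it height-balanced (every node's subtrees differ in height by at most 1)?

Tree (level-order array): [23, 13, 42, 6, 19, 28, 47, 3, None, 16, None, 26]
Definition: a tree is height-balanced if, at every node, |h(left) - h(right)| <= 1 (empty subtree has height -1).
Bottom-up per-node check:
  node 3: h_left=-1, h_right=-1, diff=0 [OK], height=0
  node 6: h_left=0, h_right=-1, diff=1 [OK], height=1
  node 16: h_left=-1, h_right=-1, diff=0 [OK], height=0
  node 19: h_left=0, h_right=-1, diff=1 [OK], height=1
  node 13: h_left=1, h_right=1, diff=0 [OK], height=2
  node 26: h_left=-1, h_right=-1, diff=0 [OK], height=0
  node 28: h_left=0, h_right=-1, diff=1 [OK], height=1
  node 47: h_left=-1, h_right=-1, diff=0 [OK], height=0
  node 42: h_left=1, h_right=0, diff=1 [OK], height=2
  node 23: h_left=2, h_right=2, diff=0 [OK], height=3
All nodes satisfy the balance condition.
Result: Balanced
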